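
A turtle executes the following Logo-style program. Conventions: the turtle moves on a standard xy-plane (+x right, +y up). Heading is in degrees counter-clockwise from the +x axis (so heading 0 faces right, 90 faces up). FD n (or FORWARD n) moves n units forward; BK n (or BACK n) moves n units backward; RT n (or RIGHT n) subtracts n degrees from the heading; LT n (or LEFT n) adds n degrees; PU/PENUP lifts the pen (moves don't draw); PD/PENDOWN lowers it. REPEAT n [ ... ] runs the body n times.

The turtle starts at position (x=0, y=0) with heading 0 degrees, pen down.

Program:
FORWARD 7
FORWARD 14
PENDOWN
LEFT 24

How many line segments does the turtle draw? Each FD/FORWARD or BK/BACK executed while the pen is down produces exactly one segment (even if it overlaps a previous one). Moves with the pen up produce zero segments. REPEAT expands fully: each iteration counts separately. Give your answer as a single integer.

Executing turtle program step by step:
Start: pos=(0,0), heading=0, pen down
FD 7: (0,0) -> (7,0) [heading=0, draw]
FD 14: (7,0) -> (21,0) [heading=0, draw]
PD: pen down
LT 24: heading 0 -> 24
Final: pos=(21,0), heading=24, 2 segment(s) drawn
Segments drawn: 2

Answer: 2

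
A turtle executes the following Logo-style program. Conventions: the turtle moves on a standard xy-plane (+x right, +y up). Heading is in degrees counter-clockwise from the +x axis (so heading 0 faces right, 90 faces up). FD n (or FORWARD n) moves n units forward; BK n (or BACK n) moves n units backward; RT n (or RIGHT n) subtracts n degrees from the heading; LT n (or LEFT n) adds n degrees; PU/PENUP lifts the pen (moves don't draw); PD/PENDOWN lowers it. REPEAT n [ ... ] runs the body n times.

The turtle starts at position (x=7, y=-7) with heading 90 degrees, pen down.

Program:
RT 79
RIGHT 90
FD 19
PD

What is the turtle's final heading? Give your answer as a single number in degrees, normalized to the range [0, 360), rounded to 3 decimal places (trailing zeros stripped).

Executing turtle program step by step:
Start: pos=(7,-7), heading=90, pen down
RT 79: heading 90 -> 11
RT 90: heading 11 -> 281
FD 19: (7,-7) -> (10.625,-25.651) [heading=281, draw]
PD: pen down
Final: pos=(10.625,-25.651), heading=281, 1 segment(s) drawn

Answer: 281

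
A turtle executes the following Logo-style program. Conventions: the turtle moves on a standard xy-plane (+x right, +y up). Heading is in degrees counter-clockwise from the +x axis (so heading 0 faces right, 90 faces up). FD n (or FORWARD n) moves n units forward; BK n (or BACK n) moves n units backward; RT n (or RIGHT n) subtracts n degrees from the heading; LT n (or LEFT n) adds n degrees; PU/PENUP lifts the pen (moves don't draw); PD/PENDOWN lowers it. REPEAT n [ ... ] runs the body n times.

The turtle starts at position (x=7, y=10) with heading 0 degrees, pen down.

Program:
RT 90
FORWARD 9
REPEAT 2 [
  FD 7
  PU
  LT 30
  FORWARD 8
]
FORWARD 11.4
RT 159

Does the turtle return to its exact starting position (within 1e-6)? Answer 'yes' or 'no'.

Answer: no

Derivation:
Executing turtle program step by step:
Start: pos=(7,10), heading=0, pen down
RT 90: heading 0 -> 270
FD 9: (7,10) -> (7,1) [heading=270, draw]
REPEAT 2 [
  -- iteration 1/2 --
  FD 7: (7,1) -> (7,-6) [heading=270, draw]
  PU: pen up
  LT 30: heading 270 -> 300
  FD 8: (7,-6) -> (11,-12.928) [heading=300, move]
  -- iteration 2/2 --
  FD 7: (11,-12.928) -> (14.5,-18.99) [heading=300, move]
  PU: pen up
  LT 30: heading 300 -> 330
  FD 8: (14.5,-18.99) -> (21.428,-22.99) [heading=330, move]
]
FD 11.4: (21.428,-22.99) -> (31.301,-28.69) [heading=330, move]
RT 159: heading 330 -> 171
Final: pos=(31.301,-28.69), heading=171, 2 segment(s) drawn

Start position: (7, 10)
Final position: (31.301, -28.69)
Distance = 45.689; >= 1e-6 -> NOT closed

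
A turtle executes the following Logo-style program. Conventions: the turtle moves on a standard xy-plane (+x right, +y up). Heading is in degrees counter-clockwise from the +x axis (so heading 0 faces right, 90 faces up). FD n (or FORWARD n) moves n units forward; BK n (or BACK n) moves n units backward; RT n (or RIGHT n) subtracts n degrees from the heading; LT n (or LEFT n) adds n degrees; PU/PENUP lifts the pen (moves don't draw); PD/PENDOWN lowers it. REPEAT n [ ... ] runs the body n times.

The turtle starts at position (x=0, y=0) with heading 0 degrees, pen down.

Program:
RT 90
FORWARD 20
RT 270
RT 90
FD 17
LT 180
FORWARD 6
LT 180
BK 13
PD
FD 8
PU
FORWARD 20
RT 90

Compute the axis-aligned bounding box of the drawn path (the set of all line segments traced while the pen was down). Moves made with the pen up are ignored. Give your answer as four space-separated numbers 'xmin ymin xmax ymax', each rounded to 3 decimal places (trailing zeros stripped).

Answer: 0 -37 0 0

Derivation:
Executing turtle program step by step:
Start: pos=(0,0), heading=0, pen down
RT 90: heading 0 -> 270
FD 20: (0,0) -> (0,-20) [heading=270, draw]
RT 270: heading 270 -> 0
RT 90: heading 0 -> 270
FD 17: (0,-20) -> (0,-37) [heading=270, draw]
LT 180: heading 270 -> 90
FD 6: (0,-37) -> (0,-31) [heading=90, draw]
LT 180: heading 90 -> 270
BK 13: (0,-31) -> (0,-18) [heading=270, draw]
PD: pen down
FD 8: (0,-18) -> (0,-26) [heading=270, draw]
PU: pen up
FD 20: (0,-26) -> (0,-46) [heading=270, move]
RT 90: heading 270 -> 180
Final: pos=(0,-46), heading=180, 5 segment(s) drawn

Segment endpoints: x in {0, 0, 0, 0, 0, 0}, y in {-37, -31, -26, -20, -18, 0}
xmin=0, ymin=-37, xmax=0, ymax=0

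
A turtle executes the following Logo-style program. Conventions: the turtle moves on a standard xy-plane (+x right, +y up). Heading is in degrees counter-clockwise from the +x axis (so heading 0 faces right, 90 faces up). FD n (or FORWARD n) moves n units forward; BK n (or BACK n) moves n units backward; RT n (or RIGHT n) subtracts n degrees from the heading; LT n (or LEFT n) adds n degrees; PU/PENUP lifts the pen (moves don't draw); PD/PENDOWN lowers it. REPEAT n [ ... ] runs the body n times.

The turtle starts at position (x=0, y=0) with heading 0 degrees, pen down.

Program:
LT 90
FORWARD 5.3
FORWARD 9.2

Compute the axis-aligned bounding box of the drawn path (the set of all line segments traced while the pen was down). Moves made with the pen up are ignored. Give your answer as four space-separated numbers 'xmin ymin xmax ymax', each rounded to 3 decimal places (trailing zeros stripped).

Answer: 0 0 0 14.5

Derivation:
Executing turtle program step by step:
Start: pos=(0,0), heading=0, pen down
LT 90: heading 0 -> 90
FD 5.3: (0,0) -> (0,5.3) [heading=90, draw]
FD 9.2: (0,5.3) -> (0,14.5) [heading=90, draw]
Final: pos=(0,14.5), heading=90, 2 segment(s) drawn

Segment endpoints: x in {0, 0, 0}, y in {0, 5.3, 14.5}
xmin=0, ymin=0, xmax=0, ymax=14.5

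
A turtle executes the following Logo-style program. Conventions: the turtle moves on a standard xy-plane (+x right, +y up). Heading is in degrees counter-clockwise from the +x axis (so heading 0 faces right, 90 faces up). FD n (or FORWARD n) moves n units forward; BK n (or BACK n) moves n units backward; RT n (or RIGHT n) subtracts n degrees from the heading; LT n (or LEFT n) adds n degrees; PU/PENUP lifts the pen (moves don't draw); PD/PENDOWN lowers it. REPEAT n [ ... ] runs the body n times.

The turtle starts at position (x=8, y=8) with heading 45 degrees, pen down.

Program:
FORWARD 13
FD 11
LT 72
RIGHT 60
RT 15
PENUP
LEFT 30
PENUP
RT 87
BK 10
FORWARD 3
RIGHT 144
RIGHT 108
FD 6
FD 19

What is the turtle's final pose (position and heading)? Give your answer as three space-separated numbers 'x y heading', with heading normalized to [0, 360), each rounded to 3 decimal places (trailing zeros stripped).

Executing turtle program step by step:
Start: pos=(8,8), heading=45, pen down
FD 13: (8,8) -> (17.192,17.192) [heading=45, draw]
FD 11: (17.192,17.192) -> (24.971,24.971) [heading=45, draw]
LT 72: heading 45 -> 117
RT 60: heading 117 -> 57
RT 15: heading 57 -> 42
PU: pen up
LT 30: heading 42 -> 72
PU: pen up
RT 87: heading 72 -> 345
BK 10: (24.971,24.971) -> (15.311,27.559) [heading=345, move]
FD 3: (15.311,27.559) -> (18.209,26.782) [heading=345, move]
RT 144: heading 345 -> 201
RT 108: heading 201 -> 93
FD 6: (18.209,26.782) -> (17.895,32.774) [heading=93, move]
FD 19: (17.895,32.774) -> (16.901,51.748) [heading=93, move]
Final: pos=(16.901,51.748), heading=93, 2 segment(s) drawn

Answer: 16.901 51.748 93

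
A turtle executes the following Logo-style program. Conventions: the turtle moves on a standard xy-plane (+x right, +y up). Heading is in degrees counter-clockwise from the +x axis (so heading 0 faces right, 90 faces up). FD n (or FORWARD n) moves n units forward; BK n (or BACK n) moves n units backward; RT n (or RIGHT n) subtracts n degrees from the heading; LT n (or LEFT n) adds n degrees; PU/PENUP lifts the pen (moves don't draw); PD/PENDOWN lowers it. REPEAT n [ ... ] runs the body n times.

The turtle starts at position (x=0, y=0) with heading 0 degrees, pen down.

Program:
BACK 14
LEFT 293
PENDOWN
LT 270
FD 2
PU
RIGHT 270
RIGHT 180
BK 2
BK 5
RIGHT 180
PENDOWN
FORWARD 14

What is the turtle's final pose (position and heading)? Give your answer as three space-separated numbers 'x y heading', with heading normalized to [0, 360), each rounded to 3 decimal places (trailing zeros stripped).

Answer: -7.636 -20.112 293

Derivation:
Executing turtle program step by step:
Start: pos=(0,0), heading=0, pen down
BK 14: (0,0) -> (-14,0) [heading=0, draw]
LT 293: heading 0 -> 293
PD: pen down
LT 270: heading 293 -> 203
FD 2: (-14,0) -> (-15.841,-0.781) [heading=203, draw]
PU: pen up
RT 270: heading 203 -> 293
RT 180: heading 293 -> 113
BK 2: (-15.841,-0.781) -> (-15.06,-2.622) [heading=113, move]
BK 5: (-15.06,-2.622) -> (-13.106,-7.225) [heading=113, move]
RT 180: heading 113 -> 293
PD: pen down
FD 14: (-13.106,-7.225) -> (-7.636,-20.112) [heading=293, draw]
Final: pos=(-7.636,-20.112), heading=293, 3 segment(s) drawn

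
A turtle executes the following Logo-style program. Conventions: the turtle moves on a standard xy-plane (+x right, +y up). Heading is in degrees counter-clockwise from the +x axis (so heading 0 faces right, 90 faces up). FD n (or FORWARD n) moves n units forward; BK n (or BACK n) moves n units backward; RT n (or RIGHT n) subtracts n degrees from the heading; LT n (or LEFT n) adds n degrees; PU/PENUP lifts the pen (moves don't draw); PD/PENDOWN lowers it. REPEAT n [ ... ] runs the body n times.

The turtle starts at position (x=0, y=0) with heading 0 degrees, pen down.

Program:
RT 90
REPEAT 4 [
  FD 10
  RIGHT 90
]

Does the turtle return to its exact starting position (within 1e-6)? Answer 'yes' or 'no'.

Executing turtle program step by step:
Start: pos=(0,0), heading=0, pen down
RT 90: heading 0 -> 270
REPEAT 4 [
  -- iteration 1/4 --
  FD 10: (0,0) -> (0,-10) [heading=270, draw]
  RT 90: heading 270 -> 180
  -- iteration 2/4 --
  FD 10: (0,-10) -> (-10,-10) [heading=180, draw]
  RT 90: heading 180 -> 90
  -- iteration 3/4 --
  FD 10: (-10,-10) -> (-10,0) [heading=90, draw]
  RT 90: heading 90 -> 0
  -- iteration 4/4 --
  FD 10: (-10,0) -> (0,0) [heading=0, draw]
  RT 90: heading 0 -> 270
]
Final: pos=(0,0), heading=270, 4 segment(s) drawn

Start position: (0, 0)
Final position: (0, 0)
Distance = 0; < 1e-6 -> CLOSED

Answer: yes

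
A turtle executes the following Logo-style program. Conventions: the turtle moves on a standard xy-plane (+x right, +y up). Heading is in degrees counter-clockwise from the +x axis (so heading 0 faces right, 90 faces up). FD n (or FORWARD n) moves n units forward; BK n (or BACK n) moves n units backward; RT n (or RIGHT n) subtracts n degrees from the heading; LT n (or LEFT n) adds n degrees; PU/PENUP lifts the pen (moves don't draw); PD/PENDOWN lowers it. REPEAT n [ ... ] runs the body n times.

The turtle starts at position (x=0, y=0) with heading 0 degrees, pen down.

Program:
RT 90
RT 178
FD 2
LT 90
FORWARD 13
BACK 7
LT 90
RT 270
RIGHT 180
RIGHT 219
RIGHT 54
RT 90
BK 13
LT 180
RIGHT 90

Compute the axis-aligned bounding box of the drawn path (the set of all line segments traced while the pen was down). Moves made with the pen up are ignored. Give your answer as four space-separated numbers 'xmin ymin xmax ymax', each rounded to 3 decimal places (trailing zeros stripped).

Executing turtle program step by step:
Start: pos=(0,0), heading=0, pen down
RT 90: heading 0 -> 270
RT 178: heading 270 -> 92
FD 2: (0,0) -> (-0.07,1.999) [heading=92, draw]
LT 90: heading 92 -> 182
FD 13: (-0.07,1.999) -> (-13.062,1.545) [heading=182, draw]
BK 7: (-13.062,1.545) -> (-6.066,1.789) [heading=182, draw]
LT 90: heading 182 -> 272
RT 270: heading 272 -> 2
RT 180: heading 2 -> 182
RT 219: heading 182 -> 323
RT 54: heading 323 -> 269
RT 90: heading 269 -> 179
BK 13: (-6.066,1.789) -> (6.932,1.563) [heading=179, draw]
LT 180: heading 179 -> 359
RT 90: heading 359 -> 269
Final: pos=(6.932,1.563), heading=269, 4 segment(s) drawn

Segment endpoints: x in {-13.062, -6.066, -0.07, 0, 6.932}, y in {0, 1.545, 1.563, 1.789, 1.999}
xmin=-13.062, ymin=0, xmax=6.932, ymax=1.999

Answer: -13.062 0 6.932 1.999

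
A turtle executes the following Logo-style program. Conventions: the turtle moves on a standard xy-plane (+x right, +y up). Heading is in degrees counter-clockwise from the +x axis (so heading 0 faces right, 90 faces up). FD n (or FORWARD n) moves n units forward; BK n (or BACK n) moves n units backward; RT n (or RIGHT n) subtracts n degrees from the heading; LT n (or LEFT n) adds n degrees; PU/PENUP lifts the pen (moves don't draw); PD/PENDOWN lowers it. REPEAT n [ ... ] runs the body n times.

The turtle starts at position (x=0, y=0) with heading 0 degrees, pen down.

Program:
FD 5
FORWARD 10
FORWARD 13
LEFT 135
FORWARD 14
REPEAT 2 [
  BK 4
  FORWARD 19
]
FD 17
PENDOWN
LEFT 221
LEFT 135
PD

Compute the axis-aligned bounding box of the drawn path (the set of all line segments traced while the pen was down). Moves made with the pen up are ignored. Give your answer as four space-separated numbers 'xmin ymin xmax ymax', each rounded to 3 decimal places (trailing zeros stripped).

Executing turtle program step by step:
Start: pos=(0,0), heading=0, pen down
FD 5: (0,0) -> (5,0) [heading=0, draw]
FD 10: (5,0) -> (15,0) [heading=0, draw]
FD 13: (15,0) -> (28,0) [heading=0, draw]
LT 135: heading 0 -> 135
FD 14: (28,0) -> (18.101,9.899) [heading=135, draw]
REPEAT 2 [
  -- iteration 1/2 --
  BK 4: (18.101,9.899) -> (20.929,7.071) [heading=135, draw]
  FD 19: (20.929,7.071) -> (7.494,20.506) [heading=135, draw]
  -- iteration 2/2 --
  BK 4: (7.494,20.506) -> (10.322,17.678) [heading=135, draw]
  FD 19: (10.322,17.678) -> (-3.113,31.113) [heading=135, draw]
]
FD 17: (-3.113,31.113) -> (-15.134,43.134) [heading=135, draw]
PD: pen down
LT 221: heading 135 -> 356
LT 135: heading 356 -> 131
PD: pen down
Final: pos=(-15.134,43.134), heading=131, 9 segment(s) drawn

Segment endpoints: x in {-15.134, -3.113, 0, 5, 7.494, 10.322, 15, 18.101, 20.929, 28}, y in {0, 7.071, 9.899, 17.678, 20.506, 31.113, 43.134}
xmin=-15.134, ymin=0, xmax=28, ymax=43.134

Answer: -15.134 0 28 43.134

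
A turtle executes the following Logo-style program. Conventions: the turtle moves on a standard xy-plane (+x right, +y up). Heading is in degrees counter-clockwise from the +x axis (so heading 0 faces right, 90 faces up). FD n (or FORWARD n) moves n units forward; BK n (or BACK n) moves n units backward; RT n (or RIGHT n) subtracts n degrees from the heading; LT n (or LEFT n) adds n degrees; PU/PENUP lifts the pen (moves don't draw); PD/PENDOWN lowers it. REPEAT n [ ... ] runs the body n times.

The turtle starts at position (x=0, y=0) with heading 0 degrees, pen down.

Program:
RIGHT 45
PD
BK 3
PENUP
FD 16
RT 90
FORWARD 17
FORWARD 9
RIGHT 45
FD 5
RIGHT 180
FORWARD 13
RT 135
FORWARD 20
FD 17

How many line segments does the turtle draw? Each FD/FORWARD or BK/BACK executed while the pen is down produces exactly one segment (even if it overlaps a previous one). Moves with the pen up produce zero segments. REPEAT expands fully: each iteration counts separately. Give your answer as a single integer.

Executing turtle program step by step:
Start: pos=(0,0), heading=0, pen down
RT 45: heading 0 -> 315
PD: pen down
BK 3: (0,0) -> (-2.121,2.121) [heading=315, draw]
PU: pen up
FD 16: (-2.121,2.121) -> (9.192,-9.192) [heading=315, move]
RT 90: heading 315 -> 225
FD 17: (9.192,-9.192) -> (-2.828,-21.213) [heading=225, move]
FD 9: (-2.828,-21.213) -> (-9.192,-27.577) [heading=225, move]
RT 45: heading 225 -> 180
FD 5: (-9.192,-27.577) -> (-14.192,-27.577) [heading=180, move]
RT 180: heading 180 -> 0
FD 13: (-14.192,-27.577) -> (-1.192,-27.577) [heading=0, move]
RT 135: heading 0 -> 225
FD 20: (-1.192,-27.577) -> (-15.335,-41.719) [heading=225, move]
FD 17: (-15.335,-41.719) -> (-27.355,-53.74) [heading=225, move]
Final: pos=(-27.355,-53.74), heading=225, 1 segment(s) drawn
Segments drawn: 1

Answer: 1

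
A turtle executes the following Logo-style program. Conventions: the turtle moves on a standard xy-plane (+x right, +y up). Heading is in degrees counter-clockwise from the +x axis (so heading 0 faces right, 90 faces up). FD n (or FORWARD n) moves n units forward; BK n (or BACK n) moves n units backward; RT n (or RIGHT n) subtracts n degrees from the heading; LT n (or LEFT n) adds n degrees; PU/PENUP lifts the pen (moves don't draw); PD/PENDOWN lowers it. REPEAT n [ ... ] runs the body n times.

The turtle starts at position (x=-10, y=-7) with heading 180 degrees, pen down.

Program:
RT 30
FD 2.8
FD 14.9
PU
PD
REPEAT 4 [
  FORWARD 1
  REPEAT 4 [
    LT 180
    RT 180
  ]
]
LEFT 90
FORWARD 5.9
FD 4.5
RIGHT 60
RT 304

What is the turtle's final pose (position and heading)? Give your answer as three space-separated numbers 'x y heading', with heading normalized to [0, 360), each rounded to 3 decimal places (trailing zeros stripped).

Answer: -33.993 -5.157 236

Derivation:
Executing turtle program step by step:
Start: pos=(-10,-7), heading=180, pen down
RT 30: heading 180 -> 150
FD 2.8: (-10,-7) -> (-12.425,-5.6) [heading=150, draw]
FD 14.9: (-12.425,-5.6) -> (-25.329,1.85) [heading=150, draw]
PU: pen up
PD: pen down
REPEAT 4 [
  -- iteration 1/4 --
  FD 1: (-25.329,1.85) -> (-26.195,2.35) [heading=150, draw]
  REPEAT 4 [
    -- iteration 1/4 --
    LT 180: heading 150 -> 330
    RT 180: heading 330 -> 150
    -- iteration 2/4 --
    LT 180: heading 150 -> 330
    RT 180: heading 330 -> 150
    -- iteration 3/4 --
    LT 180: heading 150 -> 330
    RT 180: heading 330 -> 150
    -- iteration 4/4 --
    LT 180: heading 150 -> 330
    RT 180: heading 330 -> 150
  ]
  -- iteration 2/4 --
  FD 1: (-26.195,2.35) -> (-27.061,2.85) [heading=150, draw]
  REPEAT 4 [
    -- iteration 1/4 --
    LT 180: heading 150 -> 330
    RT 180: heading 330 -> 150
    -- iteration 2/4 --
    LT 180: heading 150 -> 330
    RT 180: heading 330 -> 150
    -- iteration 3/4 --
    LT 180: heading 150 -> 330
    RT 180: heading 330 -> 150
    -- iteration 4/4 --
    LT 180: heading 150 -> 330
    RT 180: heading 330 -> 150
  ]
  -- iteration 3/4 --
  FD 1: (-27.061,2.85) -> (-27.927,3.35) [heading=150, draw]
  REPEAT 4 [
    -- iteration 1/4 --
    LT 180: heading 150 -> 330
    RT 180: heading 330 -> 150
    -- iteration 2/4 --
    LT 180: heading 150 -> 330
    RT 180: heading 330 -> 150
    -- iteration 3/4 --
    LT 180: heading 150 -> 330
    RT 180: heading 330 -> 150
    -- iteration 4/4 --
    LT 180: heading 150 -> 330
    RT 180: heading 330 -> 150
  ]
  -- iteration 4/4 --
  FD 1: (-27.927,3.35) -> (-28.793,3.85) [heading=150, draw]
  REPEAT 4 [
    -- iteration 1/4 --
    LT 180: heading 150 -> 330
    RT 180: heading 330 -> 150
    -- iteration 2/4 --
    LT 180: heading 150 -> 330
    RT 180: heading 330 -> 150
    -- iteration 3/4 --
    LT 180: heading 150 -> 330
    RT 180: heading 330 -> 150
    -- iteration 4/4 --
    LT 180: heading 150 -> 330
    RT 180: heading 330 -> 150
  ]
]
LT 90: heading 150 -> 240
FD 5.9: (-28.793,3.85) -> (-31.743,-1.26) [heading=240, draw]
FD 4.5: (-31.743,-1.26) -> (-33.993,-5.157) [heading=240, draw]
RT 60: heading 240 -> 180
RT 304: heading 180 -> 236
Final: pos=(-33.993,-5.157), heading=236, 8 segment(s) drawn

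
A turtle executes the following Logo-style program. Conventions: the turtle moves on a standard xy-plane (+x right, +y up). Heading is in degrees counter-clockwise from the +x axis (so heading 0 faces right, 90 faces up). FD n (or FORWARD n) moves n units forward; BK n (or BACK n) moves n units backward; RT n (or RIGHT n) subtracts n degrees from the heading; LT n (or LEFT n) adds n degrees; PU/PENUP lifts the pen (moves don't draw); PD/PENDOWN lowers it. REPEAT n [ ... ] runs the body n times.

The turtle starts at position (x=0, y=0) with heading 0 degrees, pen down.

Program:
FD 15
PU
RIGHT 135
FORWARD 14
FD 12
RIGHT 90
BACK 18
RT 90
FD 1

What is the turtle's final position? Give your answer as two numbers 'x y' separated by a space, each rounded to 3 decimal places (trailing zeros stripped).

Executing turtle program step by step:
Start: pos=(0,0), heading=0, pen down
FD 15: (0,0) -> (15,0) [heading=0, draw]
PU: pen up
RT 135: heading 0 -> 225
FD 14: (15,0) -> (5.101,-9.899) [heading=225, move]
FD 12: (5.101,-9.899) -> (-3.385,-18.385) [heading=225, move]
RT 90: heading 225 -> 135
BK 18: (-3.385,-18.385) -> (9.343,-31.113) [heading=135, move]
RT 90: heading 135 -> 45
FD 1: (9.343,-31.113) -> (10.05,-30.406) [heading=45, move]
Final: pos=(10.05,-30.406), heading=45, 1 segment(s) drawn

Answer: 10.05 -30.406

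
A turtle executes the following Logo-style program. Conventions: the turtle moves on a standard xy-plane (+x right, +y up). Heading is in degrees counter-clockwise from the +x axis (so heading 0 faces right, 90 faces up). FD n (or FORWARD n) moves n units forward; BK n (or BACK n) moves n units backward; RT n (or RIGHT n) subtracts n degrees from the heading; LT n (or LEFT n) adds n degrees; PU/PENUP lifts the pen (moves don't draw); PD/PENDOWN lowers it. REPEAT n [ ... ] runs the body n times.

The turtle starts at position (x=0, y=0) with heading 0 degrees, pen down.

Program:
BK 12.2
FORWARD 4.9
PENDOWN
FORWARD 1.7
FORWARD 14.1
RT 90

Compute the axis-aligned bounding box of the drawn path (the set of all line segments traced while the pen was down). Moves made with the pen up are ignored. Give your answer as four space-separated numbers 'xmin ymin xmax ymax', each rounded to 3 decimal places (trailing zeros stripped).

Answer: -12.2 0 8.5 0

Derivation:
Executing turtle program step by step:
Start: pos=(0,0), heading=0, pen down
BK 12.2: (0,0) -> (-12.2,0) [heading=0, draw]
FD 4.9: (-12.2,0) -> (-7.3,0) [heading=0, draw]
PD: pen down
FD 1.7: (-7.3,0) -> (-5.6,0) [heading=0, draw]
FD 14.1: (-5.6,0) -> (8.5,0) [heading=0, draw]
RT 90: heading 0 -> 270
Final: pos=(8.5,0), heading=270, 4 segment(s) drawn

Segment endpoints: x in {-12.2, -7.3, -5.6, 0, 8.5}, y in {0}
xmin=-12.2, ymin=0, xmax=8.5, ymax=0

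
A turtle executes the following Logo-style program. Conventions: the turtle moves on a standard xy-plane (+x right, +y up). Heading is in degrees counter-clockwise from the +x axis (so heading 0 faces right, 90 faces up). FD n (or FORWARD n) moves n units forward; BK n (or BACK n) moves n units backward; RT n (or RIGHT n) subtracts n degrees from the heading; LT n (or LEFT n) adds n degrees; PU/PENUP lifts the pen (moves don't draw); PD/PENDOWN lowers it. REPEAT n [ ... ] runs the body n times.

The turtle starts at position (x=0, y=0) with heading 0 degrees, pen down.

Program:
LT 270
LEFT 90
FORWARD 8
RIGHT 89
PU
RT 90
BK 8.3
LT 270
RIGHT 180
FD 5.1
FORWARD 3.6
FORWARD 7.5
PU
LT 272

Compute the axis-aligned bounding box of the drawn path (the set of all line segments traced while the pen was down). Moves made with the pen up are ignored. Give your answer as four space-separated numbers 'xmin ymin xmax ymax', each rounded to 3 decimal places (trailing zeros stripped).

Answer: 0 0 8 0

Derivation:
Executing turtle program step by step:
Start: pos=(0,0), heading=0, pen down
LT 270: heading 0 -> 270
LT 90: heading 270 -> 0
FD 8: (0,0) -> (8,0) [heading=0, draw]
RT 89: heading 0 -> 271
PU: pen up
RT 90: heading 271 -> 181
BK 8.3: (8,0) -> (16.299,0.145) [heading=181, move]
LT 270: heading 181 -> 91
RT 180: heading 91 -> 271
FD 5.1: (16.299,0.145) -> (16.388,-4.954) [heading=271, move]
FD 3.6: (16.388,-4.954) -> (16.451,-8.554) [heading=271, move]
FD 7.5: (16.451,-8.554) -> (16.581,-16.053) [heading=271, move]
PU: pen up
LT 272: heading 271 -> 183
Final: pos=(16.581,-16.053), heading=183, 1 segment(s) drawn

Segment endpoints: x in {0, 8}, y in {0, 0}
xmin=0, ymin=0, xmax=8, ymax=0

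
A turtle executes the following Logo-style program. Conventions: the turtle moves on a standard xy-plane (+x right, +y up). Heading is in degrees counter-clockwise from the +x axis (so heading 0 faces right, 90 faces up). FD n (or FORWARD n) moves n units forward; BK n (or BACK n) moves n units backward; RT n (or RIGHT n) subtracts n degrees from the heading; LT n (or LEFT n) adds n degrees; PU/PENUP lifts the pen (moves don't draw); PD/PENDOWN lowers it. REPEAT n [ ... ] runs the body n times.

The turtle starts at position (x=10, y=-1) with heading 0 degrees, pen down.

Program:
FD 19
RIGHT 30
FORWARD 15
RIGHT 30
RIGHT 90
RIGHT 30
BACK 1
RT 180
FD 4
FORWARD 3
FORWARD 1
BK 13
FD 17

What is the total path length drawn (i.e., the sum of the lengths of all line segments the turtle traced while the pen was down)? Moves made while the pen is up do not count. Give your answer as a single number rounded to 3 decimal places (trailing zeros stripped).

Executing turtle program step by step:
Start: pos=(10,-1), heading=0, pen down
FD 19: (10,-1) -> (29,-1) [heading=0, draw]
RT 30: heading 0 -> 330
FD 15: (29,-1) -> (41.99,-8.5) [heading=330, draw]
RT 30: heading 330 -> 300
RT 90: heading 300 -> 210
RT 30: heading 210 -> 180
BK 1: (41.99,-8.5) -> (42.99,-8.5) [heading=180, draw]
RT 180: heading 180 -> 0
FD 4: (42.99,-8.5) -> (46.99,-8.5) [heading=0, draw]
FD 3: (46.99,-8.5) -> (49.99,-8.5) [heading=0, draw]
FD 1: (49.99,-8.5) -> (50.99,-8.5) [heading=0, draw]
BK 13: (50.99,-8.5) -> (37.99,-8.5) [heading=0, draw]
FD 17: (37.99,-8.5) -> (54.99,-8.5) [heading=0, draw]
Final: pos=(54.99,-8.5), heading=0, 8 segment(s) drawn

Segment lengths:
  seg 1: (10,-1) -> (29,-1), length = 19
  seg 2: (29,-1) -> (41.99,-8.5), length = 15
  seg 3: (41.99,-8.5) -> (42.99,-8.5), length = 1
  seg 4: (42.99,-8.5) -> (46.99,-8.5), length = 4
  seg 5: (46.99,-8.5) -> (49.99,-8.5), length = 3
  seg 6: (49.99,-8.5) -> (50.99,-8.5), length = 1
  seg 7: (50.99,-8.5) -> (37.99,-8.5), length = 13
  seg 8: (37.99,-8.5) -> (54.99,-8.5), length = 17
Total = 73

Answer: 73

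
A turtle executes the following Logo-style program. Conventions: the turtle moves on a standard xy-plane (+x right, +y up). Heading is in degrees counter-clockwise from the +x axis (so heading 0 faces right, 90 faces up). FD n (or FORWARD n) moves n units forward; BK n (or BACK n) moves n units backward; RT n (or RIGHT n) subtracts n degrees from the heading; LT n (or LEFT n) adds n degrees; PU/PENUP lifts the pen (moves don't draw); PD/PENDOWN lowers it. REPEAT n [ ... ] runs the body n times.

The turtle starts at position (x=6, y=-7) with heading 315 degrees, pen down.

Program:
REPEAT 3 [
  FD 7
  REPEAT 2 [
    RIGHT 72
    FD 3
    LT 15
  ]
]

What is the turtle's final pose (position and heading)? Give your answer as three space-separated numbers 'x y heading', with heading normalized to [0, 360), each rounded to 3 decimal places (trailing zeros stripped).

Answer: 4.602 -6.501 333

Derivation:
Executing turtle program step by step:
Start: pos=(6,-7), heading=315, pen down
REPEAT 3 [
  -- iteration 1/3 --
  FD 7: (6,-7) -> (10.95,-11.95) [heading=315, draw]
  REPEAT 2 [
    -- iteration 1/2 --
    RT 72: heading 315 -> 243
    FD 3: (10.95,-11.95) -> (9.588,-14.623) [heading=243, draw]
    LT 15: heading 243 -> 258
    -- iteration 2/2 --
    RT 72: heading 258 -> 186
    FD 3: (9.588,-14.623) -> (6.604,-14.936) [heading=186, draw]
    LT 15: heading 186 -> 201
  ]
  -- iteration 2/3 --
  FD 7: (6.604,-14.936) -> (0.069,-17.445) [heading=201, draw]
  REPEAT 2 [
    -- iteration 1/2 --
    RT 72: heading 201 -> 129
    FD 3: (0.069,-17.445) -> (-1.819,-15.113) [heading=129, draw]
    LT 15: heading 129 -> 144
    -- iteration 2/2 --
    RT 72: heading 144 -> 72
    FD 3: (-1.819,-15.113) -> (-0.892,-12.26) [heading=72, draw]
    LT 15: heading 72 -> 87
  ]
  -- iteration 3/3 --
  FD 7: (-0.892,-12.26) -> (-0.525,-5.27) [heading=87, draw]
  REPEAT 2 [
    -- iteration 1/2 --
    RT 72: heading 87 -> 15
    FD 3: (-0.525,-5.27) -> (2.372,-4.493) [heading=15, draw]
    LT 15: heading 15 -> 30
    -- iteration 2/2 --
    RT 72: heading 30 -> 318
    FD 3: (2.372,-4.493) -> (4.602,-6.501) [heading=318, draw]
    LT 15: heading 318 -> 333
  ]
]
Final: pos=(4.602,-6.501), heading=333, 9 segment(s) drawn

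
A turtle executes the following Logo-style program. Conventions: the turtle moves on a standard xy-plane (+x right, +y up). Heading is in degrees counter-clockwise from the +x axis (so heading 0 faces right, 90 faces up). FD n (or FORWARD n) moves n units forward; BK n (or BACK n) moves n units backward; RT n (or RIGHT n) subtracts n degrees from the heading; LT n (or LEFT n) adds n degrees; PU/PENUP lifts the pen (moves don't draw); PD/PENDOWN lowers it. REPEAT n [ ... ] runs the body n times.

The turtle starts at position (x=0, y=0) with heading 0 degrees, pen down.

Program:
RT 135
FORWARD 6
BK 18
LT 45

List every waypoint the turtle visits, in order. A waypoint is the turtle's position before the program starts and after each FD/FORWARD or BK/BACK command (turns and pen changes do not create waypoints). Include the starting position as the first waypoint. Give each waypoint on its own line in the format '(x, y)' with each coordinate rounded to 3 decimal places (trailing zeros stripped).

Executing turtle program step by step:
Start: pos=(0,0), heading=0, pen down
RT 135: heading 0 -> 225
FD 6: (0,0) -> (-4.243,-4.243) [heading=225, draw]
BK 18: (-4.243,-4.243) -> (8.485,8.485) [heading=225, draw]
LT 45: heading 225 -> 270
Final: pos=(8.485,8.485), heading=270, 2 segment(s) drawn
Waypoints (3 total):
(0, 0)
(-4.243, -4.243)
(8.485, 8.485)

Answer: (0, 0)
(-4.243, -4.243)
(8.485, 8.485)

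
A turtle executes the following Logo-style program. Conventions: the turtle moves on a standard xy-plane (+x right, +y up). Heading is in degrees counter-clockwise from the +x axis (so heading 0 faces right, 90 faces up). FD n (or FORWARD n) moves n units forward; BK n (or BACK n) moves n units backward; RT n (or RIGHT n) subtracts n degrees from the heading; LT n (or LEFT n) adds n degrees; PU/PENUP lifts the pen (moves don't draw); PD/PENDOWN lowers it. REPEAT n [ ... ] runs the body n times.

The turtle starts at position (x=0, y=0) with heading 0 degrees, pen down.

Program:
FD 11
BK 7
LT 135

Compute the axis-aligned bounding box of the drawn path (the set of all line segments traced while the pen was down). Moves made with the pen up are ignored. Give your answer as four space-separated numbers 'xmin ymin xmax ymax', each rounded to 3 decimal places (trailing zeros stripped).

Executing turtle program step by step:
Start: pos=(0,0), heading=0, pen down
FD 11: (0,0) -> (11,0) [heading=0, draw]
BK 7: (11,0) -> (4,0) [heading=0, draw]
LT 135: heading 0 -> 135
Final: pos=(4,0), heading=135, 2 segment(s) drawn

Segment endpoints: x in {0, 4, 11}, y in {0}
xmin=0, ymin=0, xmax=11, ymax=0

Answer: 0 0 11 0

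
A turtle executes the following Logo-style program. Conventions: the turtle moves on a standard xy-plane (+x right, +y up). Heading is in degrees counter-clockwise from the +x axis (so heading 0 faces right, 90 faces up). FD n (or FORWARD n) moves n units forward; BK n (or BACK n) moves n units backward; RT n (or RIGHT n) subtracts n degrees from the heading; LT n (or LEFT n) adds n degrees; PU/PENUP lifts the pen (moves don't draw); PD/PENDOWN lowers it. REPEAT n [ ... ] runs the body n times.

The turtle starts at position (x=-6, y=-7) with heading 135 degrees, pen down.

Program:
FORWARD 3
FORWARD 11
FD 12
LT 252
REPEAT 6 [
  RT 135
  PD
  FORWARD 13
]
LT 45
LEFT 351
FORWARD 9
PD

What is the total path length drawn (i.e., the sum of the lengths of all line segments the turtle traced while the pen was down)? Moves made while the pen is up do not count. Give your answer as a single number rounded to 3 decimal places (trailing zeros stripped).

Executing turtle program step by step:
Start: pos=(-6,-7), heading=135, pen down
FD 3: (-6,-7) -> (-8.121,-4.879) [heading=135, draw]
FD 11: (-8.121,-4.879) -> (-15.899,2.899) [heading=135, draw]
FD 12: (-15.899,2.899) -> (-24.385,11.385) [heading=135, draw]
LT 252: heading 135 -> 27
REPEAT 6 [
  -- iteration 1/6 --
  RT 135: heading 27 -> 252
  PD: pen down
  FD 13: (-24.385,11.385) -> (-28.402,-0.979) [heading=252, draw]
  -- iteration 2/6 --
  RT 135: heading 252 -> 117
  PD: pen down
  FD 13: (-28.402,-0.979) -> (-34.304,10.604) [heading=117, draw]
  -- iteration 3/6 --
  RT 135: heading 117 -> 342
  PD: pen down
  FD 13: (-34.304,10.604) -> (-21.94,6.587) [heading=342, draw]
  -- iteration 4/6 --
  RT 135: heading 342 -> 207
  PD: pen down
  FD 13: (-21.94,6.587) -> (-33.523,0.685) [heading=207, draw]
  -- iteration 5/6 --
  RT 135: heading 207 -> 72
  PD: pen down
  FD 13: (-33.523,0.685) -> (-29.506,13.049) [heading=72, draw]
  -- iteration 6/6 --
  RT 135: heading 72 -> 297
  PD: pen down
  FD 13: (-29.506,13.049) -> (-23.604,1.466) [heading=297, draw]
]
LT 45: heading 297 -> 342
LT 351: heading 342 -> 333
FD 9: (-23.604,1.466) -> (-15.585,-2.62) [heading=333, draw]
PD: pen down
Final: pos=(-15.585,-2.62), heading=333, 10 segment(s) drawn

Segment lengths:
  seg 1: (-6,-7) -> (-8.121,-4.879), length = 3
  seg 2: (-8.121,-4.879) -> (-15.899,2.899), length = 11
  seg 3: (-15.899,2.899) -> (-24.385,11.385), length = 12
  seg 4: (-24.385,11.385) -> (-28.402,-0.979), length = 13
  seg 5: (-28.402,-0.979) -> (-34.304,10.604), length = 13
  seg 6: (-34.304,10.604) -> (-21.94,6.587), length = 13
  seg 7: (-21.94,6.587) -> (-33.523,0.685), length = 13
  seg 8: (-33.523,0.685) -> (-29.506,13.049), length = 13
  seg 9: (-29.506,13.049) -> (-23.604,1.466), length = 13
  seg 10: (-23.604,1.466) -> (-15.585,-2.62), length = 9
Total = 113

Answer: 113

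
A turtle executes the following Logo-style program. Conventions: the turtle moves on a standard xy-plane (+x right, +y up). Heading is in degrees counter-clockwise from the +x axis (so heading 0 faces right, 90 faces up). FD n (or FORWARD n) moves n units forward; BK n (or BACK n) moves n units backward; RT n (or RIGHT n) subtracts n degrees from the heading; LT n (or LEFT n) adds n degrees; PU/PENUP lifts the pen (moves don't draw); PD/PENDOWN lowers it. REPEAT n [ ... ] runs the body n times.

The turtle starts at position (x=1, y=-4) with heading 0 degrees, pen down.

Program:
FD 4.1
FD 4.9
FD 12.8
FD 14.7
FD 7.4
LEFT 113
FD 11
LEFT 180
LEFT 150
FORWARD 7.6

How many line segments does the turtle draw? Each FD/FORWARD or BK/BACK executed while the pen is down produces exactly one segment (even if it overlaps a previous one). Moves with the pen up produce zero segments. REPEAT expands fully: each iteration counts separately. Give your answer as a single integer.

Executing turtle program step by step:
Start: pos=(1,-4), heading=0, pen down
FD 4.1: (1,-4) -> (5.1,-4) [heading=0, draw]
FD 4.9: (5.1,-4) -> (10,-4) [heading=0, draw]
FD 12.8: (10,-4) -> (22.8,-4) [heading=0, draw]
FD 14.7: (22.8,-4) -> (37.5,-4) [heading=0, draw]
FD 7.4: (37.5,-4) -> (44.9,-4) [heading=0, draw]
LT 113: heading 0 -> 113
FD 11: (44.9,-4) -> (40.602,6.126) [heading=113, draw]
LT 180: heading 113 -> 293
LT 150: heading 293 -> 83
FD 7.6: (40.602,6.126) -> (41.528,13.669) [heading=83, draw]
Final: pos=(41.528,13.669), heading=83, 7 segment(s) drawn
Segments drawn: 7

Answer: 7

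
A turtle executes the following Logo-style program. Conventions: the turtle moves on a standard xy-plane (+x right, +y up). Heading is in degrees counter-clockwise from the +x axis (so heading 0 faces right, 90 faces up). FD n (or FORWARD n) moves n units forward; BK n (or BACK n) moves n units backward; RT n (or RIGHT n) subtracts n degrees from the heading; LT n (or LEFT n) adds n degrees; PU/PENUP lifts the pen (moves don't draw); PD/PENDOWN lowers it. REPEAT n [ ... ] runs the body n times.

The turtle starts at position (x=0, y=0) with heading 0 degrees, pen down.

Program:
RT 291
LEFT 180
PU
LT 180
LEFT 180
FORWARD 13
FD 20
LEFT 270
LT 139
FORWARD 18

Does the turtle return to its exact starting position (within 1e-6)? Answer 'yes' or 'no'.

Answer: no

Derivation:
Executing turtle program step by step:
Start: pos=(0,0), heading=0, pen down
RT 291: heading 0 -> 69
LT 180: heading 69 -> 249
PU: pen up
LT 180: heading 249 -> 69
LT 180: heading 69 -> 249
FD 13: (0,0) -> (-4.659,-12.137) [heading=249, move]
FD 20: (-4.659,-12.137) -> (-11.826,-30.808) [heading=249, move]
LT 270: heading 249 -> 159
LT 139: heading 159 -> 298
FD 18: (-11.826,-30.808) -> (-3.376,-46.701) [heading=298, move]
Final: pos=(-3.376,-46.701), heading=298, 0 segment(s) drawn

Start position: (0, 0)
Final position: (-3.376, -46.701)
Distance = 46.823; >= 1e-6 -> NOT closed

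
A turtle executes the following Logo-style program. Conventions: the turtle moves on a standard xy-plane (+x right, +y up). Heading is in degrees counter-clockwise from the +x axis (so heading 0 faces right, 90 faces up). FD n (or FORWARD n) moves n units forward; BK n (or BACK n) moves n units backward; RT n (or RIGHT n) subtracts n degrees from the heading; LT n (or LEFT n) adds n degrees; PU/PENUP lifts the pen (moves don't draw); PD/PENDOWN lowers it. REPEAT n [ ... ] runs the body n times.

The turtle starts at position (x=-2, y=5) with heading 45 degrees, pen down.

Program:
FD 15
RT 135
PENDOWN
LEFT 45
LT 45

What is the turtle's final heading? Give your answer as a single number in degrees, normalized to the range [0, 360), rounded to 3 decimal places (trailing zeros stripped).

Answer: 0

Derivation:
Executing turtle program step by step:
Start: pos=(-2,5), heading=45, pen down
FD 15: (-2,5) -> (8.607,15.607) [heading=45, draw]
RT 135: heading 45 -> 270
PD: pen down
LT 45: heading 270 -> 315
LT 45: heading 315 -> 0
Final: pos=(8.607,15.607), heading=0, 1 segment(s) drawn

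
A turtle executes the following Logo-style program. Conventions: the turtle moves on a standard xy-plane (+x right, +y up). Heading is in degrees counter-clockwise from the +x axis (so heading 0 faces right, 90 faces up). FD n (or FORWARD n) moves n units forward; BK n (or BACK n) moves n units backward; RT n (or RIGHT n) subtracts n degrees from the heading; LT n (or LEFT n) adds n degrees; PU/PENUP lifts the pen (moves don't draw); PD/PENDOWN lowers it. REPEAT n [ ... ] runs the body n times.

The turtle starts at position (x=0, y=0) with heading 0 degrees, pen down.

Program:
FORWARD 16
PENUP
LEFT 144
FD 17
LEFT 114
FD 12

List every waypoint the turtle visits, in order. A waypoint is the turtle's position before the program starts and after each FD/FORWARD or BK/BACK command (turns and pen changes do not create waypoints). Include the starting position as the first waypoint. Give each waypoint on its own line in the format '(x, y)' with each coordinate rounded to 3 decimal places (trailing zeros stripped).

Executing turtle program step by step:
Start: pos=(0,0), heading=0, pen down
FD 16: (0,0) -> (16,0) [heading=0, draw]
PU: pen up
LT 144: heading 0 -> 144
FD 17: (16,0) -> (2.247,9.992) [heading=144, move]
LT 114: heading 144 -> 258
FD 12: (2.247,9.992) -> (-0.248,-1.745) [heading=258, move]
Final: pos=(-0.248,-1.745), heading=258, 1 segment(s) drawn
Waypoints (4 total):
(0, 0)
(16, 0)
(2.247, 9.992)
(-0.248, -1.745)

Answer: (0, 0)
(16, 0)
(2.247, 9.992)
(-0.248, -1.745)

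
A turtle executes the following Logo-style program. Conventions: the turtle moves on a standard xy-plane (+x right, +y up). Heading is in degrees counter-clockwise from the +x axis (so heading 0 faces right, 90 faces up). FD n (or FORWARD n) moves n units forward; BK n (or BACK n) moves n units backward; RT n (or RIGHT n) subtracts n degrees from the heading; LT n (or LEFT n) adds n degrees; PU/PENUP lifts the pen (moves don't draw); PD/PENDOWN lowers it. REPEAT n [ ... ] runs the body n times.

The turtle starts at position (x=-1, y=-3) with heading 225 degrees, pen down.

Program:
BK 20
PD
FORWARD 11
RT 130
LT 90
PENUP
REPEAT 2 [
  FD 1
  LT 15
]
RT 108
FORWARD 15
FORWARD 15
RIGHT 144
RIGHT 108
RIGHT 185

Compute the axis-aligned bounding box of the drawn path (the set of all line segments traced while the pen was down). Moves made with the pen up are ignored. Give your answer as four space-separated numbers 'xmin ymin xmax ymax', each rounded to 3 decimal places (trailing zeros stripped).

Executing turtle program step by step:
Start: pos=(-1,-3), heading=225, pen down
BK 20: (-1,-3) -> (13.142,11.142) [heading=225, draw]
PD: pen down
FD 11: (13.142,11.142) -> (5.364,3.364) [heading=225, draw]
RT 130: heading 225 -> 95
LT 90: heading 95 -> 185
PU: pen up
REPEAT 2 [
  -- iteration 1/2 --
  FD 1: (5.364,3.364) -> (4.368,3.277) [heading=185, move]
  LT 15: heading 185 -> 200
  -- iteration 2/2 --
  FD 1: (4.368,3.277) -> (3.428,2.935) [heading=200, move]
  LT 15: heading 200 -> 215
]
RT 108: heading 215 -> 107
FD 15: (3.428,2.935) -> (-0.958,17.279) [heading=107, move]
FD 15: (-0.958,17.279) -> (-5.343,31.624) [heading=107, move]
RT 144: heading 107 -> 323
RT 108: heading 323 -> 215
RT 185: heading 215 -> 30
Final: pos=(-5.343,31.624), heading=30, 2 segment(s) drawn

Segment endpoints: x in {-1, 5.364, 13.142}, y in {-3, 3.364, 11.142}
xmin=-1, ymin=-3, xmax=13.142, ymax=11.142

Answer: -1 -3 13.142 11.142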